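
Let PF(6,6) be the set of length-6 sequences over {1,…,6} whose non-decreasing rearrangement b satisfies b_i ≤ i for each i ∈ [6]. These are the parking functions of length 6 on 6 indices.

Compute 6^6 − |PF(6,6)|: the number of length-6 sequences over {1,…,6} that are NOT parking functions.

|PF| = (6+1−6)·(6+1)^{6−1} = 1 · 16807 = 16807 (Konheim–Weiss)
Check (5,5,6,6,6,3) → sorted (3,5,5,6,6,6): b_1=3>1, not a PF.
So 46656 − 16807 = 29849 fail.

29849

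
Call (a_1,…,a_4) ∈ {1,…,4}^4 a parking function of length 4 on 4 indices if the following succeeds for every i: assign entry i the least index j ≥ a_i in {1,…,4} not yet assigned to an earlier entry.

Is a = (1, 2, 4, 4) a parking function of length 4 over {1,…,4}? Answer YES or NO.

Sorted: b = (1, 2, 4, 4).
  b_1=1 ≤ 1
  b_2=2 ≤ 2
  b_3=4 > 3
  fails at i=3 ⇒ NO

NO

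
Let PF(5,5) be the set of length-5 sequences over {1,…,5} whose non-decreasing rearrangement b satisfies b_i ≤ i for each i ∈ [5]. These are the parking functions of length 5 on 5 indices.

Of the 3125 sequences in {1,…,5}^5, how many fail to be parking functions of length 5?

|PF| = (5+1−5)·(5+1)^{5−1} = 1×1296 = 1296 (Pollak)
Check (2,5,4,1,5) → sorted (1,2,4,5,5): b_3=4>3, not a PF.
So 3125 − 1296 = 1829 fail.

1829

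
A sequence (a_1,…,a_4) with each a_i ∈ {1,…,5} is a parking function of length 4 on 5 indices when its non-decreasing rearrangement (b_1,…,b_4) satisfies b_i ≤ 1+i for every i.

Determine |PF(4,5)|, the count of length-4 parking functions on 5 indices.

432

|PF| = (5+1−4)·(5+1)^{4−1} = 2×216 = 432 (Pollak)
E.g. (1,2,2,2) → sorted (1,2,2,2): b_i ≤ 1+i ∀i, a PF.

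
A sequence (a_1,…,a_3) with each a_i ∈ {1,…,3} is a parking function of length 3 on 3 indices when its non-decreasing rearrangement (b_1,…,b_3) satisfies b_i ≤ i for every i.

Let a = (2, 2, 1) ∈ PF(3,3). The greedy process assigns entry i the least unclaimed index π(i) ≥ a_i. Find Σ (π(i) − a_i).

Σπ(i) = 1+…+3 = 6; Σa = 2+2+1 = 5; disp = 6−5 = 1.

1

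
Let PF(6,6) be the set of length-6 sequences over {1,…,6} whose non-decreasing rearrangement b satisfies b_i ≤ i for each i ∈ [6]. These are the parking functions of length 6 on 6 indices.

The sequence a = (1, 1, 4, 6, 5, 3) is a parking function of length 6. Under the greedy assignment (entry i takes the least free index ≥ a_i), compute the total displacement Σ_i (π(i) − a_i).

1

Σπ = 21 ({1..6} each once); Σa = 1+1+4+6+5+3 = 20; disp = 21−20 = 1.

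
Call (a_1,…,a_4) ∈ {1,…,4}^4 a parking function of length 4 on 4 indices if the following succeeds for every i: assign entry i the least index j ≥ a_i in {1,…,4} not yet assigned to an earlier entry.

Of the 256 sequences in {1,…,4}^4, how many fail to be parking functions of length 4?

Count = (5−4)·5^(4−1) = 1·125 = 125
Example (3,4,4,1) → sorted (1,3,4,4): b_2=3>2, not a PF.
So 256 − 125 = 131 fail.

131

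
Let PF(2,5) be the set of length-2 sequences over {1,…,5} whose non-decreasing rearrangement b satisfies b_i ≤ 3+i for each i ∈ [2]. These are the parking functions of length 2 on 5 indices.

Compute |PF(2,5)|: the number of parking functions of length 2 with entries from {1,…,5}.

Count = (5+1−2)·(5+1)^{2−1} = 4×6 = 24 (Pollak)
Example (4,3) → sorted (3,4): b_i ≤ 3+i ∀i, a PF.

24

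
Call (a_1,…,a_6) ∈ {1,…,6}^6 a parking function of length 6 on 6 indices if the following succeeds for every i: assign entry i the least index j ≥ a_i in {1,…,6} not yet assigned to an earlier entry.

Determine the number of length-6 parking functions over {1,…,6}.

16807

|PF(6,6)| = 1·7^5 = 1·16807 = 16807 (Pollak)
One tuple (5,2,1,5,2,1) → sorted (1,1,2,2,5,5): b_i ≤ i ∀i, a PF.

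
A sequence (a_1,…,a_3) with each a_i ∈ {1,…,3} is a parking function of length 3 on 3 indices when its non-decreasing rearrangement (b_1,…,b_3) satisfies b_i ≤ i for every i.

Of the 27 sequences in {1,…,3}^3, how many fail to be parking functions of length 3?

|PF(3,3)| = (4−3)·4^(3−1) = 1 · 16 = 16 (Pollak)
Example (1,3,3) → sorted (1,3,3): b_2=3>2, not a PF.
So 27 − 16 = 11 fail.

11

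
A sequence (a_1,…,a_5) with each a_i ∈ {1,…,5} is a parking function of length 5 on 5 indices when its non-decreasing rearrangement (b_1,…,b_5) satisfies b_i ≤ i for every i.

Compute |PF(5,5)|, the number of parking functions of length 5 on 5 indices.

1296

|PF(5,5)| = (6−5)·6^(5−1) = 1 · 1296 = 1296 [KW]
Example (3,5,3,1,1) → sorted (1,1,3,3,5): b_i ≤ i ∀i, a PF.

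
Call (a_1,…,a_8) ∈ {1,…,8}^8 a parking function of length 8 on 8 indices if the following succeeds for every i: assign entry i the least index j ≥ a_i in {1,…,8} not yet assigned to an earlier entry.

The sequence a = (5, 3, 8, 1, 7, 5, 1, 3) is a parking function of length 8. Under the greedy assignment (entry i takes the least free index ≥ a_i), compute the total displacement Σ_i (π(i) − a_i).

3

Σπ = 36 ({1..8} each once); Σa = 5+3+8+1+7+5+1+3 = 33; disp = 36−33 = 3.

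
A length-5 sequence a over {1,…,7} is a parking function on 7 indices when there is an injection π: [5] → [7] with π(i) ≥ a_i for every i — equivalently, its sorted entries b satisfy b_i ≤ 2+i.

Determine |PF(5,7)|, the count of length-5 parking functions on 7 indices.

12288

#PF = 3·8^4 = 3·4096 = 12288 [KW]
E.g. (6,1,4,2,7) → sorted (1,2,4,6,7): b_i ≤ 2+i ∀i, a PF.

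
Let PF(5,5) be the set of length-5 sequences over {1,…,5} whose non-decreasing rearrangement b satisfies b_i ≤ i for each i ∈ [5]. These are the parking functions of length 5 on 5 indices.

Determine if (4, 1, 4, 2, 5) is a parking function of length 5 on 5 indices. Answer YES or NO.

NO

Sorted: b = (1, 2, 4, 4, 5).
  b_1=1 ≤ 1
  b_2=2 ≤ 2
  b_3=4 > 3
  fails at i=3 ⇒ NO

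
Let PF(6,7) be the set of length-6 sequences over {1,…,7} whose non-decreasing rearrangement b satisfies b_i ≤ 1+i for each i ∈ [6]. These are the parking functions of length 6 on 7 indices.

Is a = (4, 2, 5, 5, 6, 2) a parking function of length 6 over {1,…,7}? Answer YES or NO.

YES

Rearranged: b = (2, 2, 4, 5, 5, 6).
  b_1=2 ≤ 2
  b_2=2 ≤ 3
  b_3=4 ≤ 4
  b_4=5 ≤ 5
  b_5=5 ≤ 6
  b_6=6 ≤ 7
All bounds hold ⇒ YES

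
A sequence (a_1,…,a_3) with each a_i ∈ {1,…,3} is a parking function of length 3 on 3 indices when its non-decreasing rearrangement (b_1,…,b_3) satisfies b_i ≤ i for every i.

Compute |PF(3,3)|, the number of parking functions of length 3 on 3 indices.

16

|PF(3,3)| = (3−3+1)·(3+1)^(3−1) = 1×16 = 16 [KW]
One tuple (1,1,1) → sorted (1,1,1): b_i ≤ i ∀i, a PF.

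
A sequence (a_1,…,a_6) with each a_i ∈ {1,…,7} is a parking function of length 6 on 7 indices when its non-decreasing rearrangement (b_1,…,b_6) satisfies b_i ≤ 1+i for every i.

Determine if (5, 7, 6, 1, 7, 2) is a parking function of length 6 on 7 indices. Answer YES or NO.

Order a: b = (1, 2, 5, 6, 7, 7).
  b_1=1 ≤ 2
  b_2=2 ≤ 3
  b_3=5 > 4
  fails at i=3 ⇒ NO

NO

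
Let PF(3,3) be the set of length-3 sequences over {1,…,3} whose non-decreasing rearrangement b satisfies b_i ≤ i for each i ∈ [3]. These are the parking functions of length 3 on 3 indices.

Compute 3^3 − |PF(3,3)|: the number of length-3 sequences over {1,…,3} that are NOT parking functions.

Count = 1·4^2 = 1·16 = 16 (Konheim–Weiss)
Example (3,3,3) → sorted (3,3,3): b_1=3>1, not a PF.
So 27 − 16 = 11 fail.

11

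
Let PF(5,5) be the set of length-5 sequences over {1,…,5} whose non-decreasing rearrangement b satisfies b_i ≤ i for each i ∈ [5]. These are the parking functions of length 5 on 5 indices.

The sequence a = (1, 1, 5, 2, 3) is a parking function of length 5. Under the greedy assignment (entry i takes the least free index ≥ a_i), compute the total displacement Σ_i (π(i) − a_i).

3

Σπ = 15 ({1..5} each once); Σa = 1+1+5+2+3 = 12; disp = 15−12 = 3.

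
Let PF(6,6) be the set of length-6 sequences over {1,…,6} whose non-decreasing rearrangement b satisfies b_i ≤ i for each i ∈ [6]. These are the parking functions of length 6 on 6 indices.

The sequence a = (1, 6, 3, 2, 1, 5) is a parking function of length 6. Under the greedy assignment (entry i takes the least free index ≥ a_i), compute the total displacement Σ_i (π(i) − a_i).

Σπ(i) = 1+…+6 = 21; Σa = 1+6+3+2+1+5 = 18; disp = 21−18 = 3.

3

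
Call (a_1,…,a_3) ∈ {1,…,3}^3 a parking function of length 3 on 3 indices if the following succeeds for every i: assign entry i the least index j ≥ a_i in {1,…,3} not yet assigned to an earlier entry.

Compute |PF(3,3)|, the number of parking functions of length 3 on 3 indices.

|PF| = (3+1−3)·(3+1)^{3−1} = 1×16 = 16 [KW]
Check (1,2,2) → sorted (1,2,2): b_i ≤ i ∀i, a PF.

16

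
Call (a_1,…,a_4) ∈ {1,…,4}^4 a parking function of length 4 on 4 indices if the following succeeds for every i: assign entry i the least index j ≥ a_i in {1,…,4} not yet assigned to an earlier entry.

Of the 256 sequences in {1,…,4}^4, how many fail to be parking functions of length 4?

#PF = (4+1−4)·(4+1)^{4−1} = 1·125 = 125
Check (1,2,4,4) → sorted (1,2,4,4): b_3=4>3, not a PF.
Total 256; non-PF = 256−125 = 131

131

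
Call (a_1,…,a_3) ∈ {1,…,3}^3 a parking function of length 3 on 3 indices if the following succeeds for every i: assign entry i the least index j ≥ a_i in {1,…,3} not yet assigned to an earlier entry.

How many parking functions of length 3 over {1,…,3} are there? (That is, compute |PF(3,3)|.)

|PF| = (4−3)·4^(3−1) = 1·16 = 16 (Konheim–Weiss)
E.g. (3,1,1) → sorted (1,1,3): b_i ≤ i ∀i, a PF.

16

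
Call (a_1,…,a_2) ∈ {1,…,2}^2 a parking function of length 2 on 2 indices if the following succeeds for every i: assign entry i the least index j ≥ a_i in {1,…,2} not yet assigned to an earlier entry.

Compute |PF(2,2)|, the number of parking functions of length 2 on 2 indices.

3

Count = (2+1−2)·(2+1)^{2−1} = 1×3 = 3
Example (1,2) → sorted (1,2): b_i ≤ i ∀i, a PF.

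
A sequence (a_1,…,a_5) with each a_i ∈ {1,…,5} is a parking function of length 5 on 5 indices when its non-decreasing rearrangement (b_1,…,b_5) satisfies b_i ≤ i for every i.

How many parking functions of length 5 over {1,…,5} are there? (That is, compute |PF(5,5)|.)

|PF| = (5+1−5)·(5+1)^{5−1} = 1·1296 = 1296 (Pollak)
Example (2,1,4,5,3) → sorted (1,2,3,4,5): b_i ≤ i ∀i, a PF.

1296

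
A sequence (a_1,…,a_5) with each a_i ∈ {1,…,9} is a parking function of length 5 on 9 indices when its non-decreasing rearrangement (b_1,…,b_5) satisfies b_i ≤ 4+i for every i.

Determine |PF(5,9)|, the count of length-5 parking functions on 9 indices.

Count = 5·10^4 = 5·10000 = 50000
Example (4,8,8,5,1) → sorted (1,4,5,8,8): b_i ≤ 4+i ∀i, a PF.

50000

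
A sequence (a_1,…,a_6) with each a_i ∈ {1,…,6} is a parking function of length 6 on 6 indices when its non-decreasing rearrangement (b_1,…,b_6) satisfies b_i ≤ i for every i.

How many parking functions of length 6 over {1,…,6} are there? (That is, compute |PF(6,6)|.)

Count = (6−6+1)·(6+1)^(6−1) = 1×16807 = 16807
One tuple (2,1,5,6,1,3) → sorted (1,1,2,3,5,6): b_i ≤ i ∀i, a PF.

16807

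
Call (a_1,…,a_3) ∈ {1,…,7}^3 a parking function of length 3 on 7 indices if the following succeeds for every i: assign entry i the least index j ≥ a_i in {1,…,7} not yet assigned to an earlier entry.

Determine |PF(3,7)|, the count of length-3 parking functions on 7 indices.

|PF(3,7)| = (7−3+1)·(7+1)^(3−1) = 5×64 = 320 [KW]
Check (3,6,7) → sorted (3,6,7): b_i ≤ 4+i ∀i, a PF.

320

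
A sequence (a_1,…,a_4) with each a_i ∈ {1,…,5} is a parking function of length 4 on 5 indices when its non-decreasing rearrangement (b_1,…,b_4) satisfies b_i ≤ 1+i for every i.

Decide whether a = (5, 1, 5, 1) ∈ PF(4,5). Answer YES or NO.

Sorted: b = (1, 1, 5, 5).
  b_1=1 ≤ 2
  b_2=1 ≤ 3
  b_3=5 > 4
  fails at i=3 ⇒ NO

NO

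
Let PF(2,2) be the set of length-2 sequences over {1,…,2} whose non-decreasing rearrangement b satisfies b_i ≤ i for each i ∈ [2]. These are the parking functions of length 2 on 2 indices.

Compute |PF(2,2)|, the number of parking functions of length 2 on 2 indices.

#PF = (3−2)·3^(2−1) = 1 · 3 = 3 (Pollak)
E.g. (1,2) → sorted (1,2): b_i ≤ i ∀i, a PF.

3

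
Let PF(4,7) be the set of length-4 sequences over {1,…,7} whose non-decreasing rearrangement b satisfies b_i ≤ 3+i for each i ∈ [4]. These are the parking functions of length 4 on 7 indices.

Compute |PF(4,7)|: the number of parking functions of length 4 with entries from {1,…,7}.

|PF(4,7)| = 4·8^3 = 4 · 512 = 2048
E.g. (4,1,6,6) → sorted (1,4,6,6): b_i ≤ 3+i ∀i, a PF.

2048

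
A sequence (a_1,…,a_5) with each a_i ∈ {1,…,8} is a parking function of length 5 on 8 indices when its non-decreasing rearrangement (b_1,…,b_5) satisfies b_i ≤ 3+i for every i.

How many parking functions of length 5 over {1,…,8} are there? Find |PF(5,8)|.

Count = (8−5+1)·(8+1)^(5−1) = 4×6561 = 26244 (Konheim–Weiss)
Check (3,3,5,8,1) → sorted (1,3,3,5,8): b_i ≤ 3+i ∀i, a PF.

26244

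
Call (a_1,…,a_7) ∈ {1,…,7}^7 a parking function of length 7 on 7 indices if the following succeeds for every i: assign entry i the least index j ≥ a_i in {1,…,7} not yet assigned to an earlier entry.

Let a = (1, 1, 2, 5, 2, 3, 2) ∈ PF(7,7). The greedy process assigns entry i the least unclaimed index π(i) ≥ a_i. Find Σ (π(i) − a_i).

Σπ = 28 ({1..7} each once); Σa = 1+1+2+5+2+3+2 = 16; disp = 28−16 = 12.

12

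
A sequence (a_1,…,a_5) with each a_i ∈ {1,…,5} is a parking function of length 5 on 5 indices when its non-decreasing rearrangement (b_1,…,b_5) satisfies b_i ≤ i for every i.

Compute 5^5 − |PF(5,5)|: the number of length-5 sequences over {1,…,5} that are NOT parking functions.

|PF| = (5−5+1)·(5+1)^(5−1) = 1×1296 = 1296 (Pollak)
E.g. (4,2,4,4,3) → sorted (2,3,4,4,4): b_1=2>1, not a PF.
5^5 − 1296 = 3125 − 1296 = 1829

1829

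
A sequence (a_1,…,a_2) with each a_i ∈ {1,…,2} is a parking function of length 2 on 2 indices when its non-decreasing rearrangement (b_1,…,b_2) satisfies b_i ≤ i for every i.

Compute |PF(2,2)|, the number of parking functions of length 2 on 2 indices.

3

Count = 1·3^1 = 1×3 = 3 (Konheim–Weiss)
Check (2,1) → sorted (1,2): b_i ≤ i ∀i, a PF.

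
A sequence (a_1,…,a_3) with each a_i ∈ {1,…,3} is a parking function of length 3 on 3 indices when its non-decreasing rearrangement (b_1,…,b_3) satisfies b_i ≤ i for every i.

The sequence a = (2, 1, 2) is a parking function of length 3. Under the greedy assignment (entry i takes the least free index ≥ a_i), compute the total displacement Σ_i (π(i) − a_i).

Σπ(i) = 1+…+3 = 6; Σa = 2+1+2 = 5; disp = 6−5 = 1.

1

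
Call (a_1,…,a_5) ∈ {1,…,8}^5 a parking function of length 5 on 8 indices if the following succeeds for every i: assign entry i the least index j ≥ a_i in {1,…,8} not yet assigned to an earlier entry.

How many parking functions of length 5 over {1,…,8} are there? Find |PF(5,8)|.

26244

|PF| = (9−5)·9^(5−1) = 4×6561 = 26244
One tuple (5,8,2,4,4) → sorted (2,4,4,5,8): b_i ≤ 3+i ∀i, a PF.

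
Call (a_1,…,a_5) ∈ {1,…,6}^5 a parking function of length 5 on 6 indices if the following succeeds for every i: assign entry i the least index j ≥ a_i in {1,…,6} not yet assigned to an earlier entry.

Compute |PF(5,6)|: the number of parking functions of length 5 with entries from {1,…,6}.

#PF = (6+1−5)·(6+1)^{5−1} = 2×2401 = 4802 [KW]
Example (4,1,3,4,4) → sorted (1,3,4,4,4): b_i ≤ 1+i ∀i, a PF.

4802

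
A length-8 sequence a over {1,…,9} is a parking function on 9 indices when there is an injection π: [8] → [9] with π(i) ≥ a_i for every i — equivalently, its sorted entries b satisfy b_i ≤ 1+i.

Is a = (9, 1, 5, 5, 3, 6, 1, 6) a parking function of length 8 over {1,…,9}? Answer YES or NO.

YES

Sorted: b = (1, 1, 3, 5, 5, 6, 6, 9).
  b_1=1 ≤ 2
  b_2=1 ≤ 3
  b_3=3 ≤ 4
  b_4=5 ≤ 5
  b_5=5 ≤ 6
  b_6=6 ≤ 7
  b_7=6 ≤ 8
  b_8=9 ≤ 9
All bounds hold ⇒ YES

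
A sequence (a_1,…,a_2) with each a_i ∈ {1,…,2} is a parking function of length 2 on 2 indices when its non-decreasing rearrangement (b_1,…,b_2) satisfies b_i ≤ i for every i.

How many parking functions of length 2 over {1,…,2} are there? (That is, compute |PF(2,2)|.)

|PF| = (2−2+1)·(2+1)^(2−1) = 1·3 = 3 (Pollak)
One tuple (2,1) → sorted (1,2): b_i ≤ i ∀i, a PF.

3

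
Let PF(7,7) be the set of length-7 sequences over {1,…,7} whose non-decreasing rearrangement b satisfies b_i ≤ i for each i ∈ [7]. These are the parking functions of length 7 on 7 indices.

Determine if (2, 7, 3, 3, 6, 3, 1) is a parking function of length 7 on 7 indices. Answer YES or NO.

Order a: b = (1, 2, 3, 3, 3, 6, 7).
  b_1=1 ≤ 1
  b_2=2 ≤ 2
  b_3=3 ≤ 3
  b_4=3 ≤ 4
  b_5=3 ≤ 5
  b_6=6 ≤ 6
  b_7=7 ≤ 7
All bounds hold ⇒ YES

YES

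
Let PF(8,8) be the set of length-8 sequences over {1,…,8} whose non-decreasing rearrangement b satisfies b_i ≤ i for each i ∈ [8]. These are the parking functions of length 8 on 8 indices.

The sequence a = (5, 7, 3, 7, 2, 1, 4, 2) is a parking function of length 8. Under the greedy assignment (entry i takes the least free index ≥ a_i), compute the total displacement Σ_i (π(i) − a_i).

5

Σπ = 8·9/2 = 36 (π permutes [8]); Σa = 5+7+3+7+2+1+4+2 = 31; disp = 36−31 = 5.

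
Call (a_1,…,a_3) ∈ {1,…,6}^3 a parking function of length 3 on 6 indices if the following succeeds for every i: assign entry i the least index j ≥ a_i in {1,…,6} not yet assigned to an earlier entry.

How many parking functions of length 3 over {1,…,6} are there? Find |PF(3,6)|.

196

#PF = 4·7^2 = 4·49 = 196
Check (6,3,2) → sorted (2,3,6): b_i ≤ 3+i ∀i, a PF.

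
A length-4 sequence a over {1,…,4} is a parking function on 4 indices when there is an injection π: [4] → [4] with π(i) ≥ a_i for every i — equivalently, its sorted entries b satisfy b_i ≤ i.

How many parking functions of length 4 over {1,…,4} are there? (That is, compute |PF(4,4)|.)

#PF = (4−4+1)·(4+1)^(4−1) = 1×125 = 125
E.g. (2,2,1,3) → sorted (1,2,2,3): b_i ≤ i ∀i, a PF.

125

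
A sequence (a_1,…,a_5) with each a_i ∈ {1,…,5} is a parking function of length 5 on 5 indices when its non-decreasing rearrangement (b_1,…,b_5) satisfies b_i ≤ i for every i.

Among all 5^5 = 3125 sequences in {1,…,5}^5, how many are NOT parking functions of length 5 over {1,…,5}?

|PF(5,5)| = 1·6^4 = 1 · 1296 = 1296 (Konheim–Weiss)
E.g. (5,3,3,5,4) → sorted (3,3,4,5,5): b_1=3>1, not a PF.
5^5 − 1296 = 3125 − 1296 = 1829

1829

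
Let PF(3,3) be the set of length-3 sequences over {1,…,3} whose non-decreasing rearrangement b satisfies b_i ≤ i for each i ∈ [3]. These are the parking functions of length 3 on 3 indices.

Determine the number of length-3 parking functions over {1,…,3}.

Count = (4−3)·4^(3−1) = 1·16 = 16 (Konheim–Weiss)
E.g. (2,2,1) → sorted (1,2,2): b_i ≤ i ∀i, a PF.

16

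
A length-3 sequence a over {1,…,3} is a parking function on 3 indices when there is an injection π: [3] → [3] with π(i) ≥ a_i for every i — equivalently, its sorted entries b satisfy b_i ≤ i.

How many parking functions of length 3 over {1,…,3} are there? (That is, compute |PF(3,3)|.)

16

|PF(3,3)| = (3−3+1)·(3+1)^(3−1) = 1×16 = 16 [KW]
E.g. (3,1,2) → sorted (1,2,3): b_i ≤ i ∀i, a PF.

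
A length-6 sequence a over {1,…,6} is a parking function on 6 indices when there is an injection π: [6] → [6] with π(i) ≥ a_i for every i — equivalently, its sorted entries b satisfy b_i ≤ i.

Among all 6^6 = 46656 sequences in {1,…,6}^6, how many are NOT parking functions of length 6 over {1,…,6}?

29849

|PF| = (6+1−6)·(6+1)^{6−1} = 1 · 16807 = 16807 [KW]
Example (6,5,1,3,2,6) → sorted (1,2,3,5,6,6): b_4=5>4, not a PF.
So 46656 − 16807 = 29849 fail.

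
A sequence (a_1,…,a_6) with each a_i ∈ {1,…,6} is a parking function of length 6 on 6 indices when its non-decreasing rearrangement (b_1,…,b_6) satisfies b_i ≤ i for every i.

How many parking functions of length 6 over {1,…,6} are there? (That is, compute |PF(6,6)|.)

#PF = (7−6)·7^(6−1) = 1 · 16807 = 16807 [KW]
E.g. (4,2,1,2,1,5) → sorted (1,1,2,2,4,5): b_i ≤ i ∀i, a PF.

16807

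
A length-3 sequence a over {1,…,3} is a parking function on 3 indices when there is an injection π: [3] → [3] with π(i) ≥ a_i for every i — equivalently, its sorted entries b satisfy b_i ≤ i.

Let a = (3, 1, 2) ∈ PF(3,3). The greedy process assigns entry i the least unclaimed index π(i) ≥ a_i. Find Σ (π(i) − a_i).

Σπ = 3·4/2 = 6 (π permutes [3]); Σa = 3+1+2 = 6; disp = 6−6 = 0.

0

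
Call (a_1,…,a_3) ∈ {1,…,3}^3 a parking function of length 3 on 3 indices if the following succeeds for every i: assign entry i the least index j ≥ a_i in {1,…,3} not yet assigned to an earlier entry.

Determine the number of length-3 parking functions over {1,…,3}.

16

#PF = (3+1−3)·(3+1)^{3−1} = 1 · 16 = 16 [KW]
E.g. (1,2,2) → sorted (1,2,2): b_i ≤ i ∀i, a PF.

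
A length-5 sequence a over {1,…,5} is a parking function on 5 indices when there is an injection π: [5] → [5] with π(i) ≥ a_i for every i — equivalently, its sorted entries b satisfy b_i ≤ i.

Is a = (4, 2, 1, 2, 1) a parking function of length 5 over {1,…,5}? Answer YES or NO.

YES

Rearranged: b = (1, 1, 2, 2, 4).
  b_1=1 ≤ 1
  b_2=1 ≤ 2
  b_3=2 ≤ 3
  b_4=2 ≤ 4
  b_5=4 ≤ 5
All bounds hold ⇒ YES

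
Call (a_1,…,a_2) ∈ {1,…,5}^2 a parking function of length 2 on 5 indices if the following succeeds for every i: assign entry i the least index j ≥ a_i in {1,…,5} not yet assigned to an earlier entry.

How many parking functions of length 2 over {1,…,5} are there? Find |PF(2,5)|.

24

|PF| = 4·6^1 = 4×6 = 24 [KW]
Check (1,2) → sorted (1,2): b_i ≤ 3+i ∀i, a PF.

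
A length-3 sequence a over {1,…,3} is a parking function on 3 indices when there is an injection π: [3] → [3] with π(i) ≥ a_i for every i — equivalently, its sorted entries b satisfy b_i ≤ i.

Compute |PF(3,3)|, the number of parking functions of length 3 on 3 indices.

|PF(3,3)| = (4−3)·4^(3−1) = 1·16 = 16 [KW]
One tuple (3,1,1) → sorted (1,1,3): b_i ≤ i ∀i, a PF.

16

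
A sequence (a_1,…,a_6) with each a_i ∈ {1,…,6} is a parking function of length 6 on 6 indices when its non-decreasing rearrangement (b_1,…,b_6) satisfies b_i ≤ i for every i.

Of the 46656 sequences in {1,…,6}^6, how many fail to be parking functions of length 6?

|PF| = (7−6)·7^(6−1) = 1×16807 = 16807 (Konheim–Weiss)
Check (6,1,3,2,5,5) → sorted (1,2,3,5,5,6): b_4=5>4, not a PF.
Total 46656; non-PF = 46656−16807 = 29849

29849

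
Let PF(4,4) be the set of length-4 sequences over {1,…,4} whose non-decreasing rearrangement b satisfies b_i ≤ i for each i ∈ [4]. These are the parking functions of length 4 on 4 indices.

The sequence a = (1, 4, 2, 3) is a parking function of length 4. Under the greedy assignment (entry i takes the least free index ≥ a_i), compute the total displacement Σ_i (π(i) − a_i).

0

Σπ(i) = 1+…+4 = 10; Σa = 1+4+2+3 = 10; disp = 10−10 = 0.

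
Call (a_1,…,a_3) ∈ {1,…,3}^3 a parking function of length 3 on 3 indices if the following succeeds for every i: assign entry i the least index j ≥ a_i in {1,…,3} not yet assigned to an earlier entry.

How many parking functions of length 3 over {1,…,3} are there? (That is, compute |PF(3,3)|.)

16

|PF(3,3)| = (3−3+1)·(3+1)^(3−1) = 1×16 = 16
Example (2,1,2) → sorted (1,2,2): b_i ≤ i ∀i, a PF.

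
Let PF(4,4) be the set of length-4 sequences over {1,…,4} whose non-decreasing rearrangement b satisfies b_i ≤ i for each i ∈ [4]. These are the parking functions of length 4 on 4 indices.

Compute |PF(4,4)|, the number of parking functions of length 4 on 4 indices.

125

#PF = (4−4+1)·(4+1)^(4−1) = 1 · 125 = 125
Example (1,2,2,3) → sorted (1,2,2,3): b_i ≤ i ∀i, a PF.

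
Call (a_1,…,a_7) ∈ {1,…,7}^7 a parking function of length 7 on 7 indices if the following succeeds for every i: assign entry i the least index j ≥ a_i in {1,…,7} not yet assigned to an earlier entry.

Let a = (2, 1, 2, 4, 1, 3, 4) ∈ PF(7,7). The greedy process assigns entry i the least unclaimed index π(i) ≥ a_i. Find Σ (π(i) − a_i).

11

Σπ = 28 ({1..7} each once); Σa = 2+1+2+4+1+3+4 = 17; disp = 28−17 = 11.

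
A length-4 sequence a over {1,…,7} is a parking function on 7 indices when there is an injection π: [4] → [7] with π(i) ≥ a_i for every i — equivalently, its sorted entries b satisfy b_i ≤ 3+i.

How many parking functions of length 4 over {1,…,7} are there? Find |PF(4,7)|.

|PF(4,7)| = (8−4)·8^(4−1) = 4·512 = 2048 (Pollak)
Example (3,6,7,1) → sorted (1,3,6,7): b_i ≤ 3+i ∀i, a PF.

2048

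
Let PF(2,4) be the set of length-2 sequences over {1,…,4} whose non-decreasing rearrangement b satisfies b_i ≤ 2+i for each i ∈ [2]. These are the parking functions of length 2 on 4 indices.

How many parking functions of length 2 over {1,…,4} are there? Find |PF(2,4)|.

15

|PF(2,4)| = (5−2)·5^(2−1) = 3×5 = 15 [KW]
E.g. (3,2) → sorted (2,3): b_i ≤ 2+i ∀i, a PF.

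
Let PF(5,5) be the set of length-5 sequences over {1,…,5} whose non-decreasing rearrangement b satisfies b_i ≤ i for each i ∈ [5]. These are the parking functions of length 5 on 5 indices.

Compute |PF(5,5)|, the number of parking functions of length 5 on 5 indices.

1296

|PF(5,5)| = (6−5)·6^(5−1) = 1 · 1296 = 1296
One tuple (1,3,2,2,2) → sorted (1,2,2,2,3): b_i ≤ i ∀i, a PF.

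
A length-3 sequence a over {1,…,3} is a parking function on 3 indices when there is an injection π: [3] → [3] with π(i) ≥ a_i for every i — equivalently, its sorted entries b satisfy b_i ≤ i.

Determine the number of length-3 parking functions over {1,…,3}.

16

|PF| = (4−3)·4^(3−1) = 1 · 16 = 16 (Pollak)
Check (1,2,3) → sorted (1,2,3): b_i ≤ i ∀i, a PF.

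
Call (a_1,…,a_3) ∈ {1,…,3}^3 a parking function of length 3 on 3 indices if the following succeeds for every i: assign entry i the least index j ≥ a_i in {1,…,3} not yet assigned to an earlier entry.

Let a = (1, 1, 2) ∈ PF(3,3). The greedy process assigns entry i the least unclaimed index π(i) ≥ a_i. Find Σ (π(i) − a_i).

Σπ = 3·4/2 = 6 (π permutes [3]); Σa = 1+1+2 = 4; disp = 6−4 = 2.

2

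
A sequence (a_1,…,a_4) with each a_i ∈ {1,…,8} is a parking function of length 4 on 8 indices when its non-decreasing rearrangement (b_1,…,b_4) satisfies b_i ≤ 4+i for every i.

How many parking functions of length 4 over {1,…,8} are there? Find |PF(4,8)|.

|PF(4,8)| = (8+1−4)·(8+1)^{4−1} = 5·729 = 3645 [KW]
E.g. (6,6,1,5) → sorted (1,5,6,6): b_i ≤ 4+i ∀i, a PF.

3645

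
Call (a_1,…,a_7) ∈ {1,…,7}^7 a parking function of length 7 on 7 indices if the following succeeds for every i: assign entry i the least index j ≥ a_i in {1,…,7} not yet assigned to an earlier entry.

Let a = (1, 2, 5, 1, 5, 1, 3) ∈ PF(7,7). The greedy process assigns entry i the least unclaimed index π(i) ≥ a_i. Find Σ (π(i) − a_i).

Σπ = 28 ({1..7} each once); Σa = 1+2+5+1+5+1+3 = 18; disp = 28−18 = 10.

10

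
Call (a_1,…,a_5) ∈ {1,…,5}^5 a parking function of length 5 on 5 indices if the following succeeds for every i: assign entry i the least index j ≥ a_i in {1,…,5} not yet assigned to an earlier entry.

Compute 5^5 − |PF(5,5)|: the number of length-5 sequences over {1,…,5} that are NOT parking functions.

#PF = (5−5+1)·(5+1)^(5−1) = 1×1296 = 1296 [KW]
One tuple (5,3,3,2,3) → sorted (2,3,3,3,5): b_1=2>1, not a PF.
Total 3125; non-PF = 3125−1296 = 1829

1829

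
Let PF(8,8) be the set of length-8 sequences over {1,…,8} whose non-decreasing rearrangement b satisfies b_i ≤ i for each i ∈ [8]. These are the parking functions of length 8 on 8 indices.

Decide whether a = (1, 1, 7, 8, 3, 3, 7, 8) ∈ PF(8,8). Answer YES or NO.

Order a: b = (1, 1, 3, 3, 7, 7, 8, 8).
  b_1=1 ≤ 1
  b_2=1 ≤ 2
  b_3=3 ≤ 3
  b_4=3 ≤ 4
  b_5=7 > 5
  fails at i=5 ⇒ NO

NO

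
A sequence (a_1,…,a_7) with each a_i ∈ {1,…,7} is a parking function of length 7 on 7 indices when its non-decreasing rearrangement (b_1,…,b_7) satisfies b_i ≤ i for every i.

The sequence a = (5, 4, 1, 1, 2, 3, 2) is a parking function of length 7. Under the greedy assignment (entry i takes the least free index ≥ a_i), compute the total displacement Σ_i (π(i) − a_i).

Σπ(i) = 1+…+7 = 28; Σa = 5+4+1+1+2+3+2 = 18; disp = 28−18 = 10.

10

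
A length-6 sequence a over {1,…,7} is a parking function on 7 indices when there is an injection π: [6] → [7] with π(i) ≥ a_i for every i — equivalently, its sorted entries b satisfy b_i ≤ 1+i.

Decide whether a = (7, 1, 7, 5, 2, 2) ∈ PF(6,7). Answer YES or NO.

NO

Order a: b = (1, 2, 2, 5, 7, 7).
  b_1=1 ≤ 2
  b_2=2 ≤ 3
  b_3=2 ≤ 4
  b_4=5 ≤ 5
  b_5=7 > 6
  fails at i=5 ⇒ NO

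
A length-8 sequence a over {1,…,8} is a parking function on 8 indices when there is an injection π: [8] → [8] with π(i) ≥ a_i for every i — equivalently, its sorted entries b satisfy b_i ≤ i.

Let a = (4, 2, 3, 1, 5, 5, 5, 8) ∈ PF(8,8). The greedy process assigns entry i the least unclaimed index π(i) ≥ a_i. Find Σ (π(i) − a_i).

3

Σπ = 8·9/2 = 36 (π permutes [8]); Σa = 4+2+3+1+5+5+5+8 = 33; disp = 36−33 = 3.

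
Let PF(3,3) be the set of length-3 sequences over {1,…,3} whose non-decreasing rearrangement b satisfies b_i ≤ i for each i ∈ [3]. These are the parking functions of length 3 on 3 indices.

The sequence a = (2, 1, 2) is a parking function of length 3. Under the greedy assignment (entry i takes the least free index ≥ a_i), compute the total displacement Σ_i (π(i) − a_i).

Σπ(i) = 1+…+3 = 6; Σa = 2+1+2 = 5; disp = 6−5 = 1.

1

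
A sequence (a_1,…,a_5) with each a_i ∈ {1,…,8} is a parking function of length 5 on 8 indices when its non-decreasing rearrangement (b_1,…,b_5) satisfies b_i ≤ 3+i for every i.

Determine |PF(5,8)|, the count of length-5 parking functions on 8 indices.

26244

|PF(5,8)| = (8−5+1)·(8+1)^(5−1) = 4×6561 = 26244 [KW]
One tuple (5,3,3,7,2) → sorted (2,3,3,5,7): b_i ≤ 3+i ∀i, a PF.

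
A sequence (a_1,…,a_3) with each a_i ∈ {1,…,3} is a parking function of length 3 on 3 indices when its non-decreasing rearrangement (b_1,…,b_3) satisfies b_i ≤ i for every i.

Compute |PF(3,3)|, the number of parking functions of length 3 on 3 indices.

16

|PF(3,3)| = 1·4^2 = 1 · 16 = 16 (Pollak)
E.g. (2,3,1) → sorted (1,2,3): b_i ≤ i ∀i, a PF.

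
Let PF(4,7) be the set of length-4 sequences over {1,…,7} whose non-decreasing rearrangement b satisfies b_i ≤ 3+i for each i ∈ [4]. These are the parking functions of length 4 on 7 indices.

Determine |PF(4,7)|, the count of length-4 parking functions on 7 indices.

#PF = 4·8^3 = 4·512 = 2048
One tuple (3,3,4,1) → sorted (1,3,3,4): b_i ≤ 3+i ∀i, a PF.

2048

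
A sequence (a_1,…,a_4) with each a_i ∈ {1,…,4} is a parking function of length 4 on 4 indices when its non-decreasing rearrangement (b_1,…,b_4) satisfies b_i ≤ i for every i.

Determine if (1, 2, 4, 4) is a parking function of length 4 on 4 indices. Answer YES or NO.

Sorted: b = (1, 2, 4, 4).
  b_1=1 ≤ 1
  b_2=2 ≤ 2
  b_3=4 > 3
  fails at i=3 ⇒ NO

NO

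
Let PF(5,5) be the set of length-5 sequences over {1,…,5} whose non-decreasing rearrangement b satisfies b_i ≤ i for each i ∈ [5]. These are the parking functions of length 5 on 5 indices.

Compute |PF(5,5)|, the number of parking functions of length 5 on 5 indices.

1296

#PF = (5+1−5)·(5+1)^{5−1} = 1·1296 = 1296 (Konheim–Weiss)
One tuple (1,3,1,1,2) → sorted (1,1,1,2,3): b_i ≤ i ∀i, a PF.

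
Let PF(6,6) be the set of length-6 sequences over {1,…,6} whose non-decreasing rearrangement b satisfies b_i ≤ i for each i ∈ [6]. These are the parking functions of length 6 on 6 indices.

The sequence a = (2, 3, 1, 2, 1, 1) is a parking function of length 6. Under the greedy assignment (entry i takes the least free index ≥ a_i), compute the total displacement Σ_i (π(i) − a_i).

11

Σπ(i) = 1+…+6 = 21; Σa = 2+3+1+2+1+1 = 10; disp = 21−10 = 11.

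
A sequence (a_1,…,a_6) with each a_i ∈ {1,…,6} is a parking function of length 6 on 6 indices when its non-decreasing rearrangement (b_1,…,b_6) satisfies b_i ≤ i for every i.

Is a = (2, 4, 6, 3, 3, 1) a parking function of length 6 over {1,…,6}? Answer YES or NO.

YES

Sorted: b = (1, 2, 3, 3, 4, 6).
  b_1=1 ≤ 1
  b_2=2 ≤ 2
  b_3=3 ≤ 3
  b_4=3 ≤ 4
  b_5=4 ≤ 5
  b_6=6 ≤ 6
All bounds hold ⇒ YES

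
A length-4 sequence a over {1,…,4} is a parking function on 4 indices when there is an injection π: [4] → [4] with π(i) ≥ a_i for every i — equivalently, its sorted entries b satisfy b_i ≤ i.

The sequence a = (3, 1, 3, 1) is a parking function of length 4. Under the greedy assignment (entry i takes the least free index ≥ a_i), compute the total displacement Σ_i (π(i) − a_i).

Σπ = 4·5/2 = 10 (π permutes [4]); Σa = 3+1+3+1 = 8; disp = 10−8 = 2.

2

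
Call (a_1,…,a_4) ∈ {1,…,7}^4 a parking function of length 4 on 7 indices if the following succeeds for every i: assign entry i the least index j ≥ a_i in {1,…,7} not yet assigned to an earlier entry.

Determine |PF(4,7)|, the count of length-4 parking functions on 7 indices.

|PF| = (7+1−4)·(7+1)^{4−1} = 4×512 = 2048
One tuple (3,5,6,2) → sorted (2,3,5,6): b_i ≤ 3+i ∀i, a PF.

2048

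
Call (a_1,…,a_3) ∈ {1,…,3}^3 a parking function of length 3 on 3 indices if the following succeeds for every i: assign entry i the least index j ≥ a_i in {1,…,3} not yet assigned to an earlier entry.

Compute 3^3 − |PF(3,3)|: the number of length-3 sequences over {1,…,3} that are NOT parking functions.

11

Count = (3+1−3)·(3+1)^{3−1} = 1×16 = 16 [KW]
E.g. (3,3,2) → sorted (2,3,3): b_1=2>1, not a PF.
3^3 − 16 = 27 − 16 = 11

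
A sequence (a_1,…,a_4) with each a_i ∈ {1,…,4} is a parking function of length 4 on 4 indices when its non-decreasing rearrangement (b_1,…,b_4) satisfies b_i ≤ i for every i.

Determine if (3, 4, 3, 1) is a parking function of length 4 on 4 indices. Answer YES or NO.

Rearranged: b = (1, 3, 3, 4).
  b_1=1 ≤ 1
  b_2=3 > 2
  fails at i=2 ⇒ NO

NO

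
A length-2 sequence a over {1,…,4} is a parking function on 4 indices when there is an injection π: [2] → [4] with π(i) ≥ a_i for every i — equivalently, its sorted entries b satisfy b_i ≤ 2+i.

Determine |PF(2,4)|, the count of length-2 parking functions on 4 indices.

|PF| = 3·5^1 = 3·5 = 15
One tuple (2,2) → sorted (2,2): b_i ≤ 2+i ∀i, a PF.

15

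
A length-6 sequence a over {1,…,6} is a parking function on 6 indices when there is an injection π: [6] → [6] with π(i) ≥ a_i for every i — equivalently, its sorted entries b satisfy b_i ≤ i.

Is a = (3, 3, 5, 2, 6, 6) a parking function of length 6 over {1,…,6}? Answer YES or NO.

Order a: b = (2, 3, 3, 5, 6, 6).
  b_1=2 > 1
  fails at i=1 ⇒ NO

NO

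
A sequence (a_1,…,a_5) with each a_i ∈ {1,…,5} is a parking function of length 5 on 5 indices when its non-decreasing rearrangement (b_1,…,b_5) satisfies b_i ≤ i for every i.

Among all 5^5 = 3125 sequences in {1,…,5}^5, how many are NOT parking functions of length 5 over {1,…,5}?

1829

Count = (5−5+1)·(5+1)^(5−1) = 1 · 1296 = 1296
Example (3,5,5,5,2) → sorted (2,3,5,5,5): b_1=2>1, not a PF.
5^5 − 1296 = 3125 − 1296 = 1829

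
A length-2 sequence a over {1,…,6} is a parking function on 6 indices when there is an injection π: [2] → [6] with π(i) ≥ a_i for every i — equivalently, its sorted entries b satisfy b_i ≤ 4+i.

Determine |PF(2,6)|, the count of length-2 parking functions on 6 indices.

35

|PF| = (7−2)·7^(2−1) = 5 · 7 = 35
E.g. (3,2) → sorted (2,3): b_i ≤ 4+i ∀i, a PF.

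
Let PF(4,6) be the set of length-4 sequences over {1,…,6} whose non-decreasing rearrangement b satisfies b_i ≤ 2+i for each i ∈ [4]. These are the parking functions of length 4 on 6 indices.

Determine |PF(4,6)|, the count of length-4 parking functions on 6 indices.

1029

Count = 3·7^3 = 3·343 = 1029 [KW]
One tuple (2,6,3,5) → sorted (2,3,5,6): b_i ≤ 2+i ∀i, a PF.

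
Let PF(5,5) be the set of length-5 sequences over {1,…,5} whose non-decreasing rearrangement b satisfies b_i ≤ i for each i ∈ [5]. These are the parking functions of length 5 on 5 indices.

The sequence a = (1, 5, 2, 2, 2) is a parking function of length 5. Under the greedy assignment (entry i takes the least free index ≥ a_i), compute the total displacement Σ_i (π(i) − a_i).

Σπ = 5·6/2 = 15 (π permutes [5]); Σa = 1+5+2+2+2 = 12; disp = 15−12 = 3.

3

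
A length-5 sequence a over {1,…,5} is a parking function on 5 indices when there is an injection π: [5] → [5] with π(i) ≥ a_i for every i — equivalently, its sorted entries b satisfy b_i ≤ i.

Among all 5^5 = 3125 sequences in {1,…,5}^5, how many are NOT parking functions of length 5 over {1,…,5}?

Count = (6−5)·6^(5−1) = 1×1296 = 1296 (Pollak)
E.g. (4,4,3,5,5) → sorted (3,4,4,5,5): b_1=3>1, not a PF.
5^5 − 1296 = 3125 − 1296 = 1829

1829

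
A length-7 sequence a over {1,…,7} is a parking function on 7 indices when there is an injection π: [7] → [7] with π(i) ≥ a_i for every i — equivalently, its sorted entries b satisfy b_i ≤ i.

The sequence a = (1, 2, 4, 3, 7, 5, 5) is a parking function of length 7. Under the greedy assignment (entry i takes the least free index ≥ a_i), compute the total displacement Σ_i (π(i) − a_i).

1

Σπ(i) = 1+…+7 = 28; Σa = 1+2+4+3+7+5+5 = 27; disp = 28−27 = 1.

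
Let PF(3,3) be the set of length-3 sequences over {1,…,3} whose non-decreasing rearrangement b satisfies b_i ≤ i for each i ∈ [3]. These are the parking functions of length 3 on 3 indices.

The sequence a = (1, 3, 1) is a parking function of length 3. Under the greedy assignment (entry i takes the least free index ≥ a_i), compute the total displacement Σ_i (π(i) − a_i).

1

Σπ = 6 ({1..3} each once); Σa = 1+3+1 = 5; disp = 6−5 = 1.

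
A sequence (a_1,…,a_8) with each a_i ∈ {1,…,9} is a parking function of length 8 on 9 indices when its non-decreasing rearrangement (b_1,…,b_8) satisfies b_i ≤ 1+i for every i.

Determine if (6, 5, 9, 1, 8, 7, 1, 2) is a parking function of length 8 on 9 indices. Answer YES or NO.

YES

Rearranged: b = (1, 1, 2, 5, 6, 7, 8, 9).
  b_1=1 ≤ 2
  b_2=1 ≤ 3
  b_3=2 ≤ 4
  b_4=5 ≤ 5
  b_5=6 ≤ 6
  b_6=7 ≤ 7
  b_7=8 ≤ 8
  b_8=9 ≤ 9
All bounds hold ⇒ YES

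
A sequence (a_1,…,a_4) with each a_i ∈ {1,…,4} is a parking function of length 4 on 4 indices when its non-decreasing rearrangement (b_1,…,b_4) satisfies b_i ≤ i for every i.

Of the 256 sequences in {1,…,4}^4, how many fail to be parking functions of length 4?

131

|PF(4,4)| = (4−4+1)·(4+1)^(4−1) = 1 · 125 = 125
E.g. (4,4,3,4) → sorted (3,4,4,4): b_1=3>1, not a PF.
Total 256; non-PF = 256−125 = 131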